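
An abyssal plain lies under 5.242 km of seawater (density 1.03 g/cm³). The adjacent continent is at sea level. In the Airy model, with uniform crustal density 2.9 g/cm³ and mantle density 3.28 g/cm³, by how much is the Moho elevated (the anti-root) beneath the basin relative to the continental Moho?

25.8 km

For local isostatic compensation: replacing crust with seawater at the top is compensated by replacing crust with mantle at the base: d (ρ_c − ρ_w) = a (ρ_m − ρ_c).
a = d (ρ_c − ρ_w)/(ρ_m − ρ_c) = 5.242 km × 1.87/0.38 = 25.8 km.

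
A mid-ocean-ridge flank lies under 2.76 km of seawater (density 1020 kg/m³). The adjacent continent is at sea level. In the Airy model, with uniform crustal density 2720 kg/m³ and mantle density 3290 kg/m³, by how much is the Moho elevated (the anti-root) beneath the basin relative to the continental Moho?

8.23 km

Isostatic balance requires: replacing crust with seawater at the top is compensated by replacing crust with mantle at the base: d (ρ_c − ρ_w) = a (ρ_m − ρ_c).
a = d (ρ_c − ρ_w)/(ρ_m − ρ_c) = 2.76 km × 1700/570 = 8.23 km.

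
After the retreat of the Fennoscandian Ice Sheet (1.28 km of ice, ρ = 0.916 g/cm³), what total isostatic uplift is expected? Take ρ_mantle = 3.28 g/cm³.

Removing the load lets mantle flow back in; uplift u satisfies ρ_ice t = ρ_m u.
u = t ρ_ice/ρ_m = 1.28 km × 0.916/3.28 = 0.357 km.

0.357 km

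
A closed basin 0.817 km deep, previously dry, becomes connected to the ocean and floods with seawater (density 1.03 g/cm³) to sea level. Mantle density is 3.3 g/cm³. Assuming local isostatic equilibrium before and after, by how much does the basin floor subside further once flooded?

0.371 km

After flooding the water column is d + s deep. Its weight must equal the weight of mantle displaced by the extra subsidence s: (d + s) ρ_w = s ρ_m.
s = d ρ_w / (ρ_m − ρ_w) = 0.817 km × 1.03/(3.3 − 1.03) = 0.371 km.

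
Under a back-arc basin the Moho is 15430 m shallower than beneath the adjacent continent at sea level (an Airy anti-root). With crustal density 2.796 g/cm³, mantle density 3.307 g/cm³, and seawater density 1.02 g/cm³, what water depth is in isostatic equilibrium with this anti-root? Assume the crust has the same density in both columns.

4440 m

Replacing a thickness d of crust by seawater at the top must be balanced by replacing crust with mantle at the base: d (ρ_c − ρ_w) = a (ρ_m − ρ_c).
d = a (ρ_m − ρ_c)/(ρ_c − ρ_w) = 15430 m × 0.511/1.776 = 4440 m.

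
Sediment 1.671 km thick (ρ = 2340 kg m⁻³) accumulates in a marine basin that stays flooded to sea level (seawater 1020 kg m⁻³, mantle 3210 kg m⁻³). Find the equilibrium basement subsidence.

1.01 km

Submarine loading: the sediment displaces seawater, and the subsidence is in turn flooded, so s (ρ_m − ρ_w) = t (ρ_sed − ρ_w).
s = 1.671 km × (2340 − 1020) / (3210 − 1020) = 1.01 km.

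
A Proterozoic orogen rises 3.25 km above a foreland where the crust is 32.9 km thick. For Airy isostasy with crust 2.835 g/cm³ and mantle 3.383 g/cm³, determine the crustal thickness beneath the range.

Root depth r = h ρ_c / (ρ_m − ρ_c) = 3.25 km × 2.835 / 0.548 = 16.81 km.
Total thickness = T + h + r = 32.9 km + 3.25 km + 16.81 km = 53 km.

53 km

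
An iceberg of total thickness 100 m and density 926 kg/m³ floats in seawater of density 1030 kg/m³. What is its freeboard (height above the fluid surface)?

10.1 m

Floating equilibrium: submerged depth d = t ρ_obj/ρ_fluid = 100 m × 926/1030 = 89.9 m.
Freeboard = t − d = 100 m − 89.9 m = 10.1 m.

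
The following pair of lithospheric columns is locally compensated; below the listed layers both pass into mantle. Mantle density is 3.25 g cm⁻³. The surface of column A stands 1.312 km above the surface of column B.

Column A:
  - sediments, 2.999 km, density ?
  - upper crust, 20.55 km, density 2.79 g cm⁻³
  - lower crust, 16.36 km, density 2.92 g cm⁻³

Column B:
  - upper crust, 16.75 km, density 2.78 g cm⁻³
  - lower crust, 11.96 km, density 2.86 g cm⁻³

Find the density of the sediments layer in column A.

Take the compensation level at the base of the deeper column (depth z_c below the surface of column A) and equate Σ ρ_i t_i down to z_c; mantle fills any gap and the z_c terms cancel.
Column A: 2.999×ρ + 20.55×2.79 + 16.36×2.92 + (z_c − 39.909)×3.25
Column B: 1.312×0 + 16.75×2.78 + 11.96×2.86 + (z_c − 1.312 − 28.71)×3.25
The z_c×3.25 term appears on both sides and cancels. Collect the known terms of each column as K = Σ(ρt)_known − 3.25 × (depth of known layers): K_A = 105.1057 − 3.25×39.909 = −24.59855; K_B = 80.7706 − 3.25×(1.312 + 28.71) = −16.8009.
Balance: K_A + 2.999×ρ = K_B, so ρ = (K_B − K_A)/2.999 = 7.79765/2.999 = 2.6 g cm⁻³.

2.6 g cm⁻³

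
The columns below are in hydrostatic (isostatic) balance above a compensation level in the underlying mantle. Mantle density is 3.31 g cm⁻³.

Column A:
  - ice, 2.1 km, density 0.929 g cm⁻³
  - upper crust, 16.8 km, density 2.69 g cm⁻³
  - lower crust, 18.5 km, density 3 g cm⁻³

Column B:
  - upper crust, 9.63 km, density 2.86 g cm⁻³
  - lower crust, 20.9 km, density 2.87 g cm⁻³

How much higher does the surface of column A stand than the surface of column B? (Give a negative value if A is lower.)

For any compensation level in the mantle, the mantle terms cancel and isostasy reduces to e = (Σt_A − Σt_B) − (Σ(ρt)_A − Σ(ρt)_B) / ρ_m.
Σt_A = 37.4 km; Σt_B = 30.53 km; Σ(ρt)_A = 102.6429; Σ(ρt)_B = 87.5248 (in km·g cm⁻³).
e = (37.4 − 30.53) − (102.6429 − 87.5248) / 3.31 = 2.3 km.

2.3 km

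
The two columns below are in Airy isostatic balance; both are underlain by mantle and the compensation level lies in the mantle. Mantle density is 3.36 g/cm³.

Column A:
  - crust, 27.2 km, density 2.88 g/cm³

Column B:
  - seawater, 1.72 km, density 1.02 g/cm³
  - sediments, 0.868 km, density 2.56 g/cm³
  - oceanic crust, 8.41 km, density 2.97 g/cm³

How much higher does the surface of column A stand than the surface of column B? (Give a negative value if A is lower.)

1.51 km

For any compensation level in the mantle, the mantle terms cancel and isostasy reduces to e = (Σt_A − Σt_B) − (Σ(ρt)_A − Σ(ρt)_B) / ρ_m.
Σt_A = 27.2 km; Σt_B = 10.998 km; Σ(ρt)_A = 78.336; Σ(ρt)_B = 28.95418 (in km·g/cm³).
e = (27.2 − 10.998) − (78.336 − 28.95418) / 3.36 = 1.51 km.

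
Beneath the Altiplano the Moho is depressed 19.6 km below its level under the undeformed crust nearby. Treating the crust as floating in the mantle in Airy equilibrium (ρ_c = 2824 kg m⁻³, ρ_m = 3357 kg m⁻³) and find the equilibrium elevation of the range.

Isostatic balance requires: ρ_c h = (ρ_m − ρ_c) r.
h = r (ρ_m − ρ_c) / ρ_c = 19.6 km × (3357 − 2824) / 2824 = 3.7 km.

3.7 km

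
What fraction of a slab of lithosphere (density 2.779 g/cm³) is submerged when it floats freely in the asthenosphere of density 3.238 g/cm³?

85.8%

Submerged fraction = ρ_obj/ρ_fluid = 2.779/3.238 = 85.8%.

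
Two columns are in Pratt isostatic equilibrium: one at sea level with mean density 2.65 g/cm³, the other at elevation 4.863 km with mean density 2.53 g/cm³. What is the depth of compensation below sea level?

103 km

ρ_ref D = ρ (D + h) → D (ρ_ref − ρ) = ρ h.
D = ρ h/(ρ_ref − ρ) = 2.53 × 4.863 km/(2.65 − 2.53) = 103 km.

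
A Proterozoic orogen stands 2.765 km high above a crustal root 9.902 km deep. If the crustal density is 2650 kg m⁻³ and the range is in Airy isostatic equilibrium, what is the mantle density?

3390 kg m⁻³

Airy balance: ρ_c h = (ρ_m − ρ_c) r → ρ_m = ρ_c (1 + h/r).
ρ_m = 2650 × (1 + 2.765 km/9.902 km) = 3390 kg m⁻³.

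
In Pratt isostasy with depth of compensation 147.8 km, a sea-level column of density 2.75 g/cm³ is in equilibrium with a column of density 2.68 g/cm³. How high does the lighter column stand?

3.86 km

ρ_ref D = ρ (D + h) → h = D (ρ_ref − ρ)/ρ.
h = 147.8 km × (2.75 − 2.68)/2.68 = 3.86 km.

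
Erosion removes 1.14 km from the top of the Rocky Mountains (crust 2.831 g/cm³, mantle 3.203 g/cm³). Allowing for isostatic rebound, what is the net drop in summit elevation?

Rebound u = e ρ_c/ρ_m = 1.14 km × 2.831/3.203 = 1.008 km.
Net surface drop = e − u = 1.14 km − 1.008 km = e (ρ_m − ρ_c)/ρ_m = 0.132 km.

0.132 km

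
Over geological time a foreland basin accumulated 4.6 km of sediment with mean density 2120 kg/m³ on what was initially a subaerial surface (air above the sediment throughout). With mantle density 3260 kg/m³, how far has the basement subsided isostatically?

Subaerial load: s = t ρ_sed / ρ_m = 4.6 km × 2120/3260 = 2.99 km.

2.99 km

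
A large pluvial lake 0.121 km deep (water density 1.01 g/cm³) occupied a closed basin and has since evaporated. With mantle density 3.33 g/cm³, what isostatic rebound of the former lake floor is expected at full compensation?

0.0367 km

u = d ρ_w/ρ_m = 0.121 km × 1.01/3.33 = 0.0367 km.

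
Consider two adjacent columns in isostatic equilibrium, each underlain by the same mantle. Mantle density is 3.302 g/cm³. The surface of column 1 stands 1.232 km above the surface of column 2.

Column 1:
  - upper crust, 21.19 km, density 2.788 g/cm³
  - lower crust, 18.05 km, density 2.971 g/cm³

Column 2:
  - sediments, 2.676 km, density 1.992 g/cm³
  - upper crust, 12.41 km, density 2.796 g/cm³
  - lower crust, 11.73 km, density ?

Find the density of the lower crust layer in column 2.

3.05 g/cm³

Take the compensation level at the base of the deeper column (depth z_c below the surface of column 1) and equate Σ ρ_i t_i down to z_c; mantle fills any gap and the z_c terms cancel.
Column 1: 21.19×2.788 + 18.05×2.971 + (z_c − 39.24)×3.302
Column 2: 1.232×0 + 2.676×1.992 + 12.41×2.796 + 11.73×ρ + (z_c − 1.232 − 26.816)×3.302
The z_c×3.302 term appears on both sides and cancels. Collect the known terms of each column as K = Σ(ρt)_known − 3.302 × (depth of known layers): K_1 = 112.70427 − 3.302×39.24 = −16.86621; K_2 = 40.028952 − 3.302×(1.232 + 26.816) = −52.585544.
Balance: K_1 = K_2 + 11.73×ρ, so ρ = (K_1 − K_2)/11.73 = 35.7193/11.73 = 3.05 g/cm³.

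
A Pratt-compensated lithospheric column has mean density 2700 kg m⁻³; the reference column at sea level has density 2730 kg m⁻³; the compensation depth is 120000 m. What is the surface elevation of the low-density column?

1330 m

ρ_ref D = ρ (D + h) → h = D (ρ_ref − ρ)/ρ.
h = 120000 m × (2730 − 2700)/2700 = 1330 m.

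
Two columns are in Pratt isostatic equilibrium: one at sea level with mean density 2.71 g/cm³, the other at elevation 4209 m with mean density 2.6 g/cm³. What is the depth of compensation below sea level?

ρ_ref D = ρ (D + h) → D (ρ_ref − ρ) = ρ h.
D = ρ h/(ρ_ref − ρ) = 2.6 × 4209 m/(2.71 − 2.6) = 99500 m.

99500 m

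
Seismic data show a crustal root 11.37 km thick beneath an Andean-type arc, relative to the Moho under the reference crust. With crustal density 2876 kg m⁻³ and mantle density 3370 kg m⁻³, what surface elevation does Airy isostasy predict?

1.95 km

In Airy isostatic equilibrium: ρ_c h = (ρ_m − ρ_c) r.
h = r (ρ_m − ρ_c) / ρ_c = 11.37 km × (3370 − 2876) / 2876 = 1.95 km.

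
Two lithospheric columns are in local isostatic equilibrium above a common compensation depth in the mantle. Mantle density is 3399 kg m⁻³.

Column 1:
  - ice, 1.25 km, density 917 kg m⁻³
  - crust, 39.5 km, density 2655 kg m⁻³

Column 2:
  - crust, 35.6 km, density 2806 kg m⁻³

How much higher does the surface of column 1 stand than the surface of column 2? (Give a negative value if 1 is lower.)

For any compensation level in the mantle, the mantle terms cancel and isostasy reduces to e = (Σt_1 − Σt_2) − (Σ(ρt)_1 − Σ(ρt)_2) / ρ_m.
Σt_1 = 40.75 km; Σt_2 = 35.6 km; Σ(ρt)_1 = 106018.75; Σ(ρt)_2 = 99893.6 (in km·kg m⁻³).
e = (40.75 − 35.6) − (106018.75 − 99893.6) / 3399 = 3.35 km.

3.35 km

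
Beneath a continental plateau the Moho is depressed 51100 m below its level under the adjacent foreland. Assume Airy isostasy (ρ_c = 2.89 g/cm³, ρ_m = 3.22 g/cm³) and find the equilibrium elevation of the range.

Isostatic balance requires: ρ_c h = (ρ_m − ρ_c) r.
h = r (ρ_m − ρ_c) / ρ_c = 51100 m × (3.22 − 2.89) / 2.89 = 5830 m.

5830 m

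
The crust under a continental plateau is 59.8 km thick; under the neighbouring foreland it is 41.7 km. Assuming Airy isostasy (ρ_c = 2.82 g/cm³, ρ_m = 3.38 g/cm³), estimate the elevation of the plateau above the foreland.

3 km

Excess crust Δ = 59.8 km − 41.7 km = 18.1 km, split between elevation h and root r with h + r = Δ.
Airy balance ρ_c h = (ρ_m − ρ_c) r gives r = h ρ_c/(ρ_m − ρ_c), so h (1 + ρ_c/(ρ_m − ρ_c)) = Δ, i.e. h = Δ (ρ_m − ρ_c)/ρ_m.
h = 18.1 km × 0.56/3.38 = 3 km.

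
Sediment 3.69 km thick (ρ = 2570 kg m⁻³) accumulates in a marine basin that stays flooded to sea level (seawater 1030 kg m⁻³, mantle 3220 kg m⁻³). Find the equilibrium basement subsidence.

Submarine loading: the sediment displaces seawater, and the subsidence is in turn flooded, so s (ρ_m − ρ_w) = t (ρ_sed − ρ_w).
s = 3.69 km × (2570 − 1030) / (3220 − 1030) = 2.59 km.

2.59 km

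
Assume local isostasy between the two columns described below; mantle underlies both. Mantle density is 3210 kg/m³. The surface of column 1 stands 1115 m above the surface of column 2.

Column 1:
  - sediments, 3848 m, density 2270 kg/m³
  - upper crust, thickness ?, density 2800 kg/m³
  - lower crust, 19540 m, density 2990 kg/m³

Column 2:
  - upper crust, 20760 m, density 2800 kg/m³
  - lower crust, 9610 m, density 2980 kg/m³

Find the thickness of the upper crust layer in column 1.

15600 m

Take the compensation level at the base of the deeper column (depth z_c below the surface of column 1) and equate Σ ρ_i t_i down to z_c; mantle fills any gap and the z_c terms cancel.
Column 1: 3848×2270 + x×2800 + 19540×2990 + (z_c − 23388 − x)×3210
Column 2: 1115×0 + 20760×2800 + 9610×2980 + (z_c − 1115 − 30370)×3210
The z_c×3210 term appears on both sides and cancels. Collect the known terms of each column as K = Σ(ρt)_known − 3210 × (depth of known layers): K_1 = 67159560 − 3210×23388 = −7915920; K_2 = 86765800 − 3210×(1115 + 30370) = −14301050.
Balance: K_1 − x×(3210 − 2800) = K_2, so x = (K_1 − K_2)/(3210 − 2800) = 6385130/410 = 15600 m.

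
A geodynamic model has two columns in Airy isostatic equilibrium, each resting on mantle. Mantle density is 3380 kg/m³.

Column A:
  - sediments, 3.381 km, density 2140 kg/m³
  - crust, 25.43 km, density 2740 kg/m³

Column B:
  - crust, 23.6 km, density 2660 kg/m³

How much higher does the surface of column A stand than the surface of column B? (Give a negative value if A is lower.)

1.03 km

For any compensation level in the mantle, the mantle terms cancel and isostasy reduces to e = (Σt_A − Σt_B) − (Σ(ρt)_A − Σ(ρt)_B) / ρ_m.
Σt_A = 28.811 km; Σt_B = 23.6 km; Σ(ρt)_A = 76913.54; Σ(ρt)_B = 62776 (in km·kg/m³).
e = (28.811 − 23.6) − (76913.54 − 62776) / 3380 = 1.03 km.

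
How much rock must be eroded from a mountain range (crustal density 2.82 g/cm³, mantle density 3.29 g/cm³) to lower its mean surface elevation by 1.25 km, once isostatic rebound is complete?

Net drop Δ = e − u = e − e ρ_c/ρ_m = e (ρ_m − ρ_c)/ρ_m.
e = Δ ρ_m/(ρ_m − ρ_c) = 1.25 km × 3.29/0.47 = 8.75 km.

8.75 km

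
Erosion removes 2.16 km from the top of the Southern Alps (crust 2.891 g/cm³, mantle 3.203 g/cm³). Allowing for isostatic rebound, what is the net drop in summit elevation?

0.21 km

Rebound u = e ρ_c/ρ_m = 2.16 km × 2.891/3.203 = 1.95 km.
Net surface drop = e − u = 2.16 km − 1.95 km = e (ρ_m − ρ_c)/ρ_m = 0.21 km.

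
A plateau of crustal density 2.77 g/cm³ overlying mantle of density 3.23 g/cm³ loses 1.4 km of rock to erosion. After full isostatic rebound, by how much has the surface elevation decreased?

Rebound u = e ρ_c/ρ_m = 1.4 km × 2.77/3.23 = 1.201 km.
Net surface drop = e − u = 1.4 km − 1.201 km = e (ρ_m − ρ_c)/ρ_m = 0.199 km.

0.199 km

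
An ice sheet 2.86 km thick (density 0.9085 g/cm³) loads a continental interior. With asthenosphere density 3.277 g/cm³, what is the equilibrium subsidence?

Equating mass per unit area of the two columns: the ice load ρ_ice t is balanced by mantle displaced below, ρ_m s.
s = t ρ_ice / ρ_m = 2.86 km × 0.9085/3.277 = 0.793 km.

0.793 km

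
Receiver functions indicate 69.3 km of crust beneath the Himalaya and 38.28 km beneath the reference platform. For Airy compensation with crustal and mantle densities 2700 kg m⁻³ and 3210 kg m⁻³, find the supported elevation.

4.93 km

Excess crust Δ = 69.3 km − 38.28 km = 31.02 km, split between elevation h and root r with h + r = Δ.
Airy balance ρ_c h = (ρ_m − ρ_c) r gives r = h ρ_c/(ρ_m − ρ_c), so h (1 + ρ_c/(ρ_m − ρ_c)) = Δ, i.e. h = Δ (ρ_m − ρ_c)/ρ_m.
h = 31.02 km × 510/3210 = 4.93 km.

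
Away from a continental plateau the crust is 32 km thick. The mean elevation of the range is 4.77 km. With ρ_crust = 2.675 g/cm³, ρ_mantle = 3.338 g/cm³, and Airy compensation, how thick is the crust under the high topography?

56 km

Root depth r = h ρ_c / (ρ_m − ρ_c) = 4.77 km × 2.675 / 0.663 = 19.25 km.
Total thickness = T + h + r = 32 km + 4.77 km + 19.25 km = 56 km.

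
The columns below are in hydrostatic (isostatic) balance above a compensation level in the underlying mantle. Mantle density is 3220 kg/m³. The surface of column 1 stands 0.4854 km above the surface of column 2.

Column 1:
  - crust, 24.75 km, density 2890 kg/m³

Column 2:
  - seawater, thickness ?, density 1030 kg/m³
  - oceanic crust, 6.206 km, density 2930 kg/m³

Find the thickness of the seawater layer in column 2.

2.19 km

Take the compensation level at the base of the deeper column (depth z_c below the surface of column 1) and equate Σ ρ_i t_i down to z_c; mantle fills any gap and the z_c terms cancel.
Column 1: 24.75×2890 + (z_c − 24.75)×3220
Column 2: 0.4854×0 + x×1030 + 6.206×2930 + (z_c − 0.4854 − 6.206 − x)×3220
The z_c×3220 term appears on both sides and cancels. Collect the known terms of each column as K = Σ(ρt)_known − 3220 × (depth of known layers): K_1 = 71527.5 − 3220×24.75 = −8167.5; K_2 = 18183.58 − 3220×(0.4854 + 6.206) = −3362.728.
Balance: K_1 = K_2 − x×(3220 − 1030), so x = (K_2 − K_1)/(3220 − 1030) = 4804.77/2190 = 2.19 km.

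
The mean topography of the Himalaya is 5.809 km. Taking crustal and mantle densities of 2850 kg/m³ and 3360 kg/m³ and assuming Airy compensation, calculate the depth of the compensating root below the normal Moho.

Equating mass per unit area of the two columns: the weight of the topography is balanced by the buoyancy of the root, ρ_c h = (ρ_m − ρ_c) r.
r = h · ρ_c / (ρ_m − ρ_c) = 5.809 km × 2850 / (3360 − 2850) = 32.5 km.

32.5 km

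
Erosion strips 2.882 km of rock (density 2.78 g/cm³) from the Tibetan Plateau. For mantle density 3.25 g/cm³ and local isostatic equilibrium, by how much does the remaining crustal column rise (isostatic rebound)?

2.47 km

Unloading: uplift u = e ρ_c/ρ_m = 2.882 km × 2.78/3.25 = 2.47 km.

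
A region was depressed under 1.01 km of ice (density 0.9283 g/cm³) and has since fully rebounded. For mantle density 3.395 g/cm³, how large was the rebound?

Removing the load lets mantle flow back in; uplift u satisfies ρ_ice t = ρ_m u.
u = t ρ_ice/ρ_m = 1.01 km × 0.9283/3.395 = 0.276 km.

0.276 km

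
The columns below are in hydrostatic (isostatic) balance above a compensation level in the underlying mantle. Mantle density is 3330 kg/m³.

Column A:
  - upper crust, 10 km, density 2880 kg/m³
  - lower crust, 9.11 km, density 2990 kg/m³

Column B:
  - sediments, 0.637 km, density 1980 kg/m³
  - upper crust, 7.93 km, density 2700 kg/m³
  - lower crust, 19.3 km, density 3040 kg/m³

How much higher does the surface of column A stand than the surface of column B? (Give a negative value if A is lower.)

−1.16 km

For any compensation level in the mantle, the mantle terms cancel and isostasy reduces to e = (Σt_A − Σt_B) − (Σ(ρt)_A − Σ(ρt)_B) / ρ_m.
Σt_A = 19.11 km; Σt_B = 27.867 km; Σ(ρt)_A = 56038.9; Σ(ρt)_B = 81344.26 (in km·kg/m³).
e = (19.11 − 27.867) − (56038.9 − 81344.26) / 3330 = −1.16 km.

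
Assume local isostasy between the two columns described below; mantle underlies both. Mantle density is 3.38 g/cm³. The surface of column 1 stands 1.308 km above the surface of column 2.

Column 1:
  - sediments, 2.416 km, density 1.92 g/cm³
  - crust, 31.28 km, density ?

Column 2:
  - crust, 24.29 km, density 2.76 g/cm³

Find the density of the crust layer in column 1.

2.87 g/cm³

Take the compensation level at the base of the deeper column (depth z_c below the surface of column 1) and equate Σ ρ_i t_i down to z_c; mantle fills any gap and the z_c terms cancel.
Column 1: 2.416×1.92 + 31.28×ρ + (z_c − 33.696)×3.38
Column 2: 1.308×0 + 24.29×2.76 + (z_c − 1.308 − 24.29)×3.38
The z_c×3.38 term appears on both sides and cancels. Collect the known terms of each column as K = Σ(ρt)_known − 3.38 × (depth of known layers): K_1 = 4.63872 − 3.38×33.696 = −109.25376; K_2 = 67.0404 − 3.38×(1.308 + 24.29) = −19.48084.
Balance: K_1 + 31.28×ρ = K_2, so ρ = (K_2 − K_1)/31.28 = 89.7729/31.28 = 2.87 g/cm³.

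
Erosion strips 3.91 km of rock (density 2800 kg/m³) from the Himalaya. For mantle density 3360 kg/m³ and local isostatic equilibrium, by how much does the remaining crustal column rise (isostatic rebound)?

Unloading: uplift u = e ρ_c/ρ_m = 3.91 km × 2800/3360 = 3.26 km.

3.26 km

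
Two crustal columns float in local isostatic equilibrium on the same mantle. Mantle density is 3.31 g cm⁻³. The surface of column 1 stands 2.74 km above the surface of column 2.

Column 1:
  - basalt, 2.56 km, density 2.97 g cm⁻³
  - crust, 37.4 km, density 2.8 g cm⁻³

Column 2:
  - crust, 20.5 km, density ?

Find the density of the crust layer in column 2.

2.78 g cm⁻³

Take the compensation level at the base of the deeper column (depth z_c below the surface of column 1) and equate Σ ρ_i t_i down to z_c; mantle fills any gap and the z_c terms cancel.
Column 1: 2.56×2.97 + 37.4×2.8 + (z_c − 39.96)×3.31
Column 2: 2.74×0 + 20.5×ρ + (z_c − 2.74 − 20.5)×3.31
The z_c×3.31 term appears on both sides and cancels. Collect the known terms of each column as K = Σ(ρt)_known − 3.31 × (depth of known layers): K_1 = 112.3232 − 3.31×39.96 = −19.9444; K_2 = 0 − 3.31×(2.74 + 20.5) = −76.9244.
Balance: K_1 = K_2 + 20.5×ρ, so ρ = (K_1 − K_2)/20.5 = 56.98/20.5 = 2.78 g cm⁻³.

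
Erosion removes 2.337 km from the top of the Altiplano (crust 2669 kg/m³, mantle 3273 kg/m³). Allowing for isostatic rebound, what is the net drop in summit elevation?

Rebound u = e ρ_c/ρ_m = 2.337 km × 2669/3273 = 1.906 km.
Net surface drop = e − u = 2.337 km − 1.906 km = e (ρ_m − ρ_c)/ρ_m = 0.431 km.

0.431 km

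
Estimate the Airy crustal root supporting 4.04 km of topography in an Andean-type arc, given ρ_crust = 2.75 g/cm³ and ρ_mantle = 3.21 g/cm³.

By Archimedes' principle applied to the lithosphere: the weight of the topography is balanced by the buoyancy of the root, ρ_c h = (ρ_m − ρ_c) r.
r = h · ρ_c / (ρ_m − ρ_c) = 4.04 km × 2.75 / (3.21 − 2.75) = 24.2 km.

24.2 km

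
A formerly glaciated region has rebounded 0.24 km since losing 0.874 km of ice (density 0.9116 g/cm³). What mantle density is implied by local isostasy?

ρ_m = ρ_ice t / u = 0.9116 × 0.874 km/0.24 km = 3.32 g/cm³.

3.32 g/cm³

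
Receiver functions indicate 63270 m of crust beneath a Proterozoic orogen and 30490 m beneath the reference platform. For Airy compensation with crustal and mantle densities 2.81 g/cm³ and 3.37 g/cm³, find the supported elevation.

Excess crust Δ = 63270 m − 30490 m = 32780 m, split between elevation h and root r with h + r = Δ.
Airy balance ρ_c h = (ρ_m − ρ_c) r gives r = h ρ_c/(ρ_m − ρ_c), so h (1 + ρ_c/(ρ_m − ρ_c)) = Δ, i.e. h = Δ (ρ_m − ρ_c)/ρ_m.
h = 32780 m × 0.56/3.37 = 5450 m.

5450 m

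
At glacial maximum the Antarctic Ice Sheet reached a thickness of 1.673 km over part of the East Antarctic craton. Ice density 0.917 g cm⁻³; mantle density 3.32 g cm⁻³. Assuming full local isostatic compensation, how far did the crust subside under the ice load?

Balancing pressure at the compensation depth: the ice load ρ_ice t is balanced by mantle displaced below, ρ_m s.
s = t ρ_ice / ρ_m = 1.673 km × 0.917/3.32 = 0.462 km.

0.462 km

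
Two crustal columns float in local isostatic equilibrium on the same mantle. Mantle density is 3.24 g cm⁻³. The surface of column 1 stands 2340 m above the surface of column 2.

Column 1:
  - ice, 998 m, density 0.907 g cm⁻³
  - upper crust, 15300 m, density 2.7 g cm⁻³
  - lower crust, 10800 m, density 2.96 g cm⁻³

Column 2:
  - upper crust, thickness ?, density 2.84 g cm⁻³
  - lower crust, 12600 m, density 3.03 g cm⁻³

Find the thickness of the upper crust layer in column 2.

8470 m

Take the compensation level at the base of the deeper column (depth z_c below the surface of column 1) and equate Σ ρ_i t_i down to z_c; mantle fills any gap and the z_c terms cancel.
Column 1: 998×0.907 + 15300×2.7 + 10800×2.96 + (z_c − 27098)×3.24
Column 2: 2340×0 + x×2.84 + 12600×3.03 + (z_c − 2340 − 12600 − x)×3.24
The z_c×3.24 term appears on both sides and cancels. Collect the known terms of each column as K = Σ(ρt)_known − 3.24 × (depth of known layers): K_1 = 74183.186 − 3.24×27098 = −13614.334; K_2 = 38178 − 3.24×(2340 + 12600) = −10227.6.
Balance: K_1 = K_2 − x×(3.24 − 2.84), so x = (K_2 − K_1)/(3.24 − 2.84) = 3386.73/0.4 = 8470 m.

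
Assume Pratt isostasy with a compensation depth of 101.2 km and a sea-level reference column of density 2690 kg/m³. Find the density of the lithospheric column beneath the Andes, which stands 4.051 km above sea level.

Pratt balance: ρ_ref D = ρ (D + h).
ρ = ρ_ref D/(D + h) = 2690 × 101.2 km/(101.2 km + 4.051 km) = 2590 kg/m³.

2590 kg/m³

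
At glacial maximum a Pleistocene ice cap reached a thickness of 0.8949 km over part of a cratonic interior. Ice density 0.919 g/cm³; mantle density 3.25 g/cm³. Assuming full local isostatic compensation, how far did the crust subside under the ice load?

0.253 km

Isostatic balance requires: the ice load ρ_ice t is balanced by mantle displaced below, ρ_m s.
s = t ρ_ice / ρ_m = 0.8949 km × 0.919/3.25 = 0.253 km.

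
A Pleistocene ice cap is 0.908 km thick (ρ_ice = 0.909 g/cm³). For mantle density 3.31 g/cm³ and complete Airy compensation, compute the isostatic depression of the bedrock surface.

0.249 km

For local isostatic compensation: the ice load ρ_ice t is balanced by mantle displaced below, ρ_m s.
s = t ρ_ice / ρ_m = 0.908 km × 0.909/3.31 = 0.249 km.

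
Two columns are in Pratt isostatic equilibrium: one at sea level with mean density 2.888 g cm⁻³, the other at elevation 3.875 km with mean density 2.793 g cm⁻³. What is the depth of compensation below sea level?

ρ_ref D = ρ (D + h) → D (ρ_ref − ρ) = ρ h.
D = ρ h/(ρ_ref − ρ) = 2.793 × 3.875 km/(2.888 − 2.793) = 114 km.

114 km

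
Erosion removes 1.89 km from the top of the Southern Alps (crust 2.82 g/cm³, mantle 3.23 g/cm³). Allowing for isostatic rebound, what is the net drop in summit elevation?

0.24 km

Rebound u = e ρ_c/ρ_m = 1.89 km × 2.82/3.23 = 1.65 km.
Net surface drop = e − u = 1.89 km − 1.65 km = e (ρ_m − ρ_c)/ρ_m = 0.24 km.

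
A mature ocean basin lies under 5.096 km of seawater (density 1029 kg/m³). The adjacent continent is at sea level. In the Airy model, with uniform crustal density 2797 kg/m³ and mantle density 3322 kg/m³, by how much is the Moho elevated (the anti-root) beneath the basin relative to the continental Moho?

Equating mass per unit area of the two columns: replacing crust with seawater at the top is compensated by replacing crust with mantle at the base: d (ρ_c − ρ_w) = a (ρ_m − ρ_c).
a = d (ρ_c − ρ_w)/(ρ_m − ρ_c) = 5.096 km × 1768/525 = 17.2 km.

17.2 km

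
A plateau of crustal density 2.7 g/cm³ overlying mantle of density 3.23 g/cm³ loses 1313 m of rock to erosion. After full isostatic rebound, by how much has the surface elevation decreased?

Rebound u = e ρ_c/ρ_m = 1313 m × 2.7/3.23 = 1098 m.
Net surface drop = e − u = 1313 m − 1098 m = e (ρ_m − ρ_c)/ρ_m = 215 m.

215 m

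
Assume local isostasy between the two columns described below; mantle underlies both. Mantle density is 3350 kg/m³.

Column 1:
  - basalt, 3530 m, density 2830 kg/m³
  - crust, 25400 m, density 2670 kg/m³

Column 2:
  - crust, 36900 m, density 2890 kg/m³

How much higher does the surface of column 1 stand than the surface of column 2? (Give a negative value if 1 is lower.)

For any compensation level in the mantle, the mantle terms cancel and isostasy reduces to e = (Σt_1 − Σt_2) − (Σ(ρt)_1 − Σ(ρt)_2) / ρ_m.
Σt_1 = 28930 m; Σt_2 = 36900 m; Σ(ρt)_1 = 77807900; Σ(ρt)_2 = 106641000 (in m·kg/m³).
e = (28930 − 36900) − (77807900 − 106641000) / 3350 = 637 m.

637 m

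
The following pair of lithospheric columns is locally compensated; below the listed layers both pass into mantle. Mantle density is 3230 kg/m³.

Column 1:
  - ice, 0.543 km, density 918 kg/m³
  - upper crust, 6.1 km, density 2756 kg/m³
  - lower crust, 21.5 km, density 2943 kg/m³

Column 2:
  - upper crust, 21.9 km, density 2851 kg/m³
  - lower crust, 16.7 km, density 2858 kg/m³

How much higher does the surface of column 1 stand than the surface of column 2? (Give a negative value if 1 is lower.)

For any compensation level in the mantle, the mantle terms cancel and isostasy reduces to e = (Σt_1 − Σt_2) − (Σ(ρt)_1 − Σ(ρt)_2) / ρ_m.
Σt_1 = 28.143 km; Σt_2 = 38.6 km; Σ(ρt)_1 = 80584.574; Σ(ρt)_2 = 110165.5 (in km·kg/m³).
e = (28.143 − 38.6) − (80584.574 − 110165.5) / 3230 = −1.3 km.

−1.3 km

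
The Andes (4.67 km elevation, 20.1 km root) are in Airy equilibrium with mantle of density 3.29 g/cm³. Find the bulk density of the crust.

ρ_c h = (ρ_m − ρ_c) r → ρ_c (h + r) = ρ_m r → ρ_c = ρ_m r / (h + r).
ρ_c = 3.29 × 20.1 km / (4.67 km + 20.1 km) = 2.67 g/cm³.

2.67 g/cm³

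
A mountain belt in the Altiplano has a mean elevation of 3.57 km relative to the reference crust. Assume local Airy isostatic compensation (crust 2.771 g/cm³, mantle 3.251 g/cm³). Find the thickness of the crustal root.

For local isostatic compensation: the weight of the topography is balanced by the buoyancy of the root, ρ_c h = (ρ_m − ρ_c) r.
r = h · ρ_c / (ρ_m − ρ_c) = 3.57 km × 2.771 / (3.251 − 2.771) = 20.6 km.

20.6 km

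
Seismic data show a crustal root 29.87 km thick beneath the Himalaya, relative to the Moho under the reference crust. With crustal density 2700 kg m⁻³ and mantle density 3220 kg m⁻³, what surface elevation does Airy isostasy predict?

5.75 km

Balancing pressure at the compensation depth: ρ_c h = (ρ_m − ρ_c) r.
h = r (ρ_m − ρ_c) / ρ_c = 29.87 km × (3220 − 2700) / 2700 = 5.75 km.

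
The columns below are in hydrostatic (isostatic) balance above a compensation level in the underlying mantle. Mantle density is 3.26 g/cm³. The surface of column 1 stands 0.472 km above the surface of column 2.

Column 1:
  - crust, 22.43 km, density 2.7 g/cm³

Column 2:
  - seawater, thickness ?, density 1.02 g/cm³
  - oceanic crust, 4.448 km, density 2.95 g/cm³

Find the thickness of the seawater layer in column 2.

4.3 km

Take the compensation level at the base of the deeper column (depth z_c below the surface of column 1) and equate Σ ρ_i t_i down to z_c; mantle fills any gap and the z_c terms cancel.
Column 1: 22.43×2.7 + (z_c − 22.43)×3.26
Column 2: 0.472×0 + x×1.02 + 4.448×2.95 + (z_c − 0.472 − 4.448 − x)×3.26
The z_c×3.26 term appears on both sides and cancels. Collect the known terms of each column as K = Σ(ρt)_known − 3.26 × (depth of known layers): K_1 = 60.561 − 3.26×22.43 = −12.5608; K_2 = 13.1216 − 3.26×(0.472 + 4.448) = −2.9176.
Balance: K_1 = K_2 − x×(3.26 − 1.02), so x = (K_2 − K_1)/(3.26 − 1.02) = 9.6432/2.24 = 4.3 km.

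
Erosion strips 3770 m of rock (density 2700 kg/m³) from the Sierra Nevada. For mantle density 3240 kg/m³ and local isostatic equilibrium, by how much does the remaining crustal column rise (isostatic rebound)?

3140 m

Unloading: uplift u = e ρ_c/ρ_m = 3770 m × 2700/3240 = 3140 m.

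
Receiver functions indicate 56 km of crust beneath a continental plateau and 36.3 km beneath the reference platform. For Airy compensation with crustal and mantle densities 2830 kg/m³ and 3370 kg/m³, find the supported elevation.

Excess crust Δ = 56 km − 36.3 km = 19.7 km, split between elevation h and root r with h + r = Δ.
Airy balance ρ_c h = (ρ_m − ρ_c) r gives r = h ρ_c/(ρ_m − ρ_c), so h (1 + ρ_c/(ρ_m − ρ_c)) = Δ, i.e. h = Δ (ρ_m − ρ_c)/ρ_m.
h = 19.7 km × 540/3370 = 3.16 km.

3.16 km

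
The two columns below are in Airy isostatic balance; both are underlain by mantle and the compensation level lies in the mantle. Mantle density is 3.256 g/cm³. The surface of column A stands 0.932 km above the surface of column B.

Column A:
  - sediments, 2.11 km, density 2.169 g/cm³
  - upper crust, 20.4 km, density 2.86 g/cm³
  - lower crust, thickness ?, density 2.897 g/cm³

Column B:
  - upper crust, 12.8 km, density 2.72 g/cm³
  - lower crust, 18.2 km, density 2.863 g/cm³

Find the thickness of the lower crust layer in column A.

Take the compensation level at the base of the deeper column (depth z_c below the surface of column A) and equate Σ ρ_i t_i down to z_c; mantle fills any gap and the z_c terms cancel.
Column A: 2.11×2.169 + 20.4×2.86 + x×2.897 + (z_c − 22.51 − x)×3.256
Column B: 0.932×0 + 12.8×2.72 + 18.2×2.863 + (z_c − 0.932 − 31)×3.256
The z_c×3.256 term appears on both sides and cancels. Collect the known terms of each column as K = Σ(ρt)_known − 3.256 × (depth of known layers): K_A = 62.92059 − 3.256×22.51 = −10.37197; K_B = 86.9226 − 3.256×(0.932 + 31) = −17.047992.
Balance: K_A − x×(3.256 − 2.897) = K_B, so x = (K_A − K_B)/(3.256 − 2.897) = 6.67602/0.359 = 18.6 km.

18.6 km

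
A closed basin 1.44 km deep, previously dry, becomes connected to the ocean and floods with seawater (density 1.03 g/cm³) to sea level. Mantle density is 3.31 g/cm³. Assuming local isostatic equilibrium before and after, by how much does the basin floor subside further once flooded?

After flooding the water column is d + s deep. Its weight must equal the weight of mantle displaced by the extra subsidence s: (d + s) ρ_w = s ρ_m.
s = d ρ_w / (ρ_m − ρ_w) = 1.44 km × 1.03/(3.31 − 1.03) = 0.651 km.

0.651 km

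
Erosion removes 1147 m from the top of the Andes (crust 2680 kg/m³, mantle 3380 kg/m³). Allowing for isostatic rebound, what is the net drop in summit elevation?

238 m

Rebound u = e ρ_c/ρ_m = 1147 m × 2680/3380 = 909.5 m.
Net surface drop = e − u = 1147 m − 909.5 m = e (ρ_m − ρ_c)/ρ_m = 238 m.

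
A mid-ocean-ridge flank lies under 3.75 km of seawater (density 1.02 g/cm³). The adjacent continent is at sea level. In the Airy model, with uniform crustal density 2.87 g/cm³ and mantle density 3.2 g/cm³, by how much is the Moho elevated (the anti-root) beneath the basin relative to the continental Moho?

21 km

Isostatic balance requires: replacing crust with seawater at the top is compensated by replacing crust with mantle at the base: d (ρ_c − ρ_w) = a (ρ_m − ρ_c).
a = d (ρ_c − ρ_w)/(ρ_m − ρ_c) = 3.75 km × 1.85/0.33 = 21 km.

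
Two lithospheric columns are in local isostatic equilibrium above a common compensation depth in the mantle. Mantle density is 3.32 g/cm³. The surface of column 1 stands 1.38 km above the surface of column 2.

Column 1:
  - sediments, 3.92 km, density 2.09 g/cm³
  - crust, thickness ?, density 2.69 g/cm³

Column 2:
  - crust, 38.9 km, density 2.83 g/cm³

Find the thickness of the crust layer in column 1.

29.9 km

Take the compensation level at the base of the deeper column (depth z_c below the surface of column 1) and equate Σ ρ_i t_i down to z_c; mantle fills any gap and the z_c terms cancel.
Column 1: 3.92×2.09 + x×2.69 + (z_c − 3.92 − x)×3.32
Column 2: 1.38×0 + 38.9×2.83 + (z_c − 1.38 − 38.9)×3.32
The z_c×3.32 term appears on both sides and cancels. Collect the known terms of each column as K = Σ(ρt)_known − 3.32 × (depth of known layers): K_1 = 8.1928 − 3.32×3.92 = −4.8216; K_2 = 110.087 − 3.32×(1.38 + 38.9) = −23.6426.
Balance: K_1 − x×(3.32 − 2.69) = K_2, so x = (K_1 − K_2)/(3.32 − 2.69) = 18.821/0.63 = 29.9 km.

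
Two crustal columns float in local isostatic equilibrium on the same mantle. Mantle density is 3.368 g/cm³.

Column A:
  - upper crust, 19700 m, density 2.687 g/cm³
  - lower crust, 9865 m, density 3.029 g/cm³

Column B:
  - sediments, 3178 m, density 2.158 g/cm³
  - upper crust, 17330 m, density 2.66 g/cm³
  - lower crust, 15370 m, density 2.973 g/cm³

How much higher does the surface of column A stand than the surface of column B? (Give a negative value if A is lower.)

For any compensation level in the mantle, the mantle terms cancel and isostasy reduces to e = (Σt_A − Σt_B) − (Σ(ρt)_A − Σ(ρt)_B) / ρ_m.
Σt_A = 29565 m; Σt_B = 35878 m; Σ(ρt)_A = 82814.985; Σ(ρt)_B = 98650.934 (in m·g/cm³).
e = (29565 − 35878) − (82814.985 − 98650.934) / 3.368 = −1610 m.

−1610 m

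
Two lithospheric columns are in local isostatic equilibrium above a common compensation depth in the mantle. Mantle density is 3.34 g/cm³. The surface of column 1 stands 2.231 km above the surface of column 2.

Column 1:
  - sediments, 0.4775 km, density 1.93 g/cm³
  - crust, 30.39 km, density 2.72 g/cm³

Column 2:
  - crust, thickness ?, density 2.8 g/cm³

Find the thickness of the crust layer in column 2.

Take the compensation level at the base of the deeper column (depth z_c below the surface of column 1) and equate Σ ρ_i t_i down to z_c; mantle fills any gap and the z_c terms cancel.
Column 1: 0.4775×1.93 + 30.39×2.72 + (z_c − 30.8675)×3.34
Column 2: 2.231×0 + x×2.8 + (z_c − 2.231 − 0 − x)×3.34
The z_c×3.34 term appears on both sides and cancels. Collect the known terms of each column as K = Σ(ρt)_known − 3.34 × (depth of known layers): K_1 = 83.582375 − 3.34×30.8675 = −19.515075; K_2 = 0 − 3.34×(2.231 + 0) = −7.45154.
Balance: K_1 = K_2 − x×(3.34 − 2.8), so x = (K_2 − K_1)/(3.34 − 2.8) = 12.0635/0.54 = 22.3 km.

22.3 km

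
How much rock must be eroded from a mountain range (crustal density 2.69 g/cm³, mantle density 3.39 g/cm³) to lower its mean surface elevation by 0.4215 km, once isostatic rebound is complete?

2.04 km

Net drop Δ = e − u = e − e ρ_c/ρ_m = e (ρ_m − ρ_c)/ρ_m.
e = Δ ρ_m/(ρ_m − ρ_c) = 0.4215 km × 3.39/0.7 = 2.04 km.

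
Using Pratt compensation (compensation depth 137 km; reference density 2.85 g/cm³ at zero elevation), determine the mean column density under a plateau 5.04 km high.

Pratt balance: ρ_ref D = ρ (D + h).
ρ = ρ_ref D/(D + h) = 2.85 × 137 km/(137 km + 5.04 km) = 2.75 g/cm³.

2.75 g/cm³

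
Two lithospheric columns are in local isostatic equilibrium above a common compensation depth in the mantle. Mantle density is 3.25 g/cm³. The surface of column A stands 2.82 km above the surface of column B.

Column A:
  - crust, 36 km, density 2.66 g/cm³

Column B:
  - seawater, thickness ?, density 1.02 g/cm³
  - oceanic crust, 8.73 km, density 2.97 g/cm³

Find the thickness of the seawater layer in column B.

4.32 km

Take the compensation level at the base of the deeper column (depth z_c below the surface of column A) and equate Σ ρ_i t_i down to z_c; mantle fills any gap and the z_c terms cancel.
Column A: 36×2.66 + (z_c − 36)×3.25
Column B: 2.82×0 + x×1.02 + 8.73×2.97 + (z_c − 2.82 − 8.73 − x)×3.25
The z_c×3.25 term appears on both sides and cancels. Collect the known terms of each column as K = Σ(ρt)_known − 3.25 × (depth of known layers): K_A = 95.76 − 3.25×36 = −21.24; K_B = 25.9281 − 3.25×(2.82 + 8.73) = −11.6094.
Balance: K_A = K_B − x×(3.25 − 1.02), so x = (K_B − K_A)/(3.25 − 1.02) = 9.6306/2.23 = 4.32 km.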